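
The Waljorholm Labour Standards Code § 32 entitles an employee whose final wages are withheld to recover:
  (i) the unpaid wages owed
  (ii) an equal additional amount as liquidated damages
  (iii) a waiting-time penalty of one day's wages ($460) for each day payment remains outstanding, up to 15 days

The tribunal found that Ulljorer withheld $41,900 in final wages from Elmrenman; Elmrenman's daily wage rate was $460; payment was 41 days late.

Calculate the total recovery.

Total award: $90,700

Liquidated damages (equal amount): $41,900
Penalty days: min(41, 15) = 15
Waiting-time penalty: 15 × $460 = $6,900
Total award: $41,900 + $41,900 + $6,900 = $90,700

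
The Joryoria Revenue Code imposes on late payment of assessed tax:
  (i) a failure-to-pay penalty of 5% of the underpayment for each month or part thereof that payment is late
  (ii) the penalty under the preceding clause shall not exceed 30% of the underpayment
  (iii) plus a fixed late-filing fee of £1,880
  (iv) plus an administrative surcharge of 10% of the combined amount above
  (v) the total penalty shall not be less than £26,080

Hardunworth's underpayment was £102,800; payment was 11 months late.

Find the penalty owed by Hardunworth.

Accrued rate: 5% × 11 = 55%, capped at 30% → 30%
Failure-to-pay penalty: 30% of £102,800 = £30,840
Penalty before surcharge: £30,840 + £1,880 = £32,720
Administrative surcharge: 10% of £32,720 = £3,272
Total penalty: £32,720 + £3,272 = £35,992
Minimum £26,080: £35,992 meets the minimum, no increase.

Penalty: £35,992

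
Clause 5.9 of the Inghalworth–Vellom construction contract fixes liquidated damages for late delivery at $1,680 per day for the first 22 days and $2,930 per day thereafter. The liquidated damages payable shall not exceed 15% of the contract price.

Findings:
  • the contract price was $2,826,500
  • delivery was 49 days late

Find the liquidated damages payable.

First 22 days: 22 × $1,680 = $36,960
Remaining days: (49 − 22) × $2,930 = $79,110
Accrued per-day damages: $36,960 + $79,110 = $116,070
Cap: 15% of $2,826,500 = $423,975
Cap at $423,975: $116,070 is within the cap, no reduction.

$116,070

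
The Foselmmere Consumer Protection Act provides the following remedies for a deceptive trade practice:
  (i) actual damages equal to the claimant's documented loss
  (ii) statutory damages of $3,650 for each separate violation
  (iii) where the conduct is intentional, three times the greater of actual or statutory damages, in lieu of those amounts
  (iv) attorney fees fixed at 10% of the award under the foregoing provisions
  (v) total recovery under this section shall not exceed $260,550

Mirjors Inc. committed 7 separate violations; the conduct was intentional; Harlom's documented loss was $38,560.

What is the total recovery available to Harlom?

Statutory damages: 7 × $3,650 = $25,550
Greater of actual damages ($38,560) or statutory damages ($25,550): $38,560
Trebled: 3 × $38,560 = $115,680
Attorney fees: 10% of $115,680 = $11,568
Total before cap: $115,680 + $11,568 = $127,248
Cap at $260,550: $127,248 is within the cap, no reduction.

Total recovery: $127,248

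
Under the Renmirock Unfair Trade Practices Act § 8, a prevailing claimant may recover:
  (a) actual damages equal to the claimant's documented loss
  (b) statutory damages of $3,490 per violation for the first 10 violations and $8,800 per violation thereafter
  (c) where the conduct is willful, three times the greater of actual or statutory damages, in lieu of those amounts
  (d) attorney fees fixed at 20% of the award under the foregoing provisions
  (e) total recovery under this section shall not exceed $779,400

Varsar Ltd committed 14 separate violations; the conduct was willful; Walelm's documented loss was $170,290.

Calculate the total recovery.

First 10 violations: 10 × $3,490 = $34,900
Remaining violations: (14 − 10) × $8,800 = $35,200
Statutory damages: $34,900 + $35,200 = $70,100
Greater of actual damages ($170,290) or statutory damages ($70,100): $170,290
Trebled: 3 × $170,290 = $510,870
Attorney fees: 20% of $510,870 = $102,174
Total before cap: $510,870 + $102,174 = $613,044
Cap at $779,400: $613,044 is within the cap, no reduction.

$613,044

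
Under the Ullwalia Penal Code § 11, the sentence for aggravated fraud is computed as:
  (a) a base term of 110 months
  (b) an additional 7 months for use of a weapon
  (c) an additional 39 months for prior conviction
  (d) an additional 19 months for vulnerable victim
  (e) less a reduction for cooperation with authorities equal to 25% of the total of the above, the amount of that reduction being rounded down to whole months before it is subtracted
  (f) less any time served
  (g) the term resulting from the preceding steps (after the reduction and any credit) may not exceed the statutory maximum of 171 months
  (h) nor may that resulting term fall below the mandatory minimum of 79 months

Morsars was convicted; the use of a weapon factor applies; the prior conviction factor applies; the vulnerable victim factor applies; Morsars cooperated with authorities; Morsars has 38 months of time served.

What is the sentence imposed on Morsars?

94 months

Use of a weapon enhancement: +7 months
Prior conviction enhancement: +39 months
Vulnerable victim enhancement: +19 months
Adjusted term: 110 months + 7 months + 39 months + 19 months = 175 months
Cooperation with authorities reduction: 25% of 175 months = 43 months (rounded down)
After reduction: 175 − 43 = 132 months
Less time served: 132 months − 38 months = 94 months
Cap at 171 months: 94 months is within the cap, no reduction.
Minimum 79 months: 94 months meets the minimum, no increase.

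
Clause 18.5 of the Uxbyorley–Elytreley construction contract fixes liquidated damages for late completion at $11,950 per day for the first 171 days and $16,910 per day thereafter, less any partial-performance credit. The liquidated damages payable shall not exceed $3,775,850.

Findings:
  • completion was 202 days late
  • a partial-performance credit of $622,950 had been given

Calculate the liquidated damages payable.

$1,944,710

First 171 days: 171 × $11,950 = $2,043,450
Remaining days: (202 − 171) × $16,910 = $524,210
Accrued per-day damages: $2,043,450 + $524,210 = $2,567,660
Less partial-performance credit: $2,567,660 − $622,950 = $1,944,710
Cap at $3,775,850: $1,944,710 is within the cap, no reduction.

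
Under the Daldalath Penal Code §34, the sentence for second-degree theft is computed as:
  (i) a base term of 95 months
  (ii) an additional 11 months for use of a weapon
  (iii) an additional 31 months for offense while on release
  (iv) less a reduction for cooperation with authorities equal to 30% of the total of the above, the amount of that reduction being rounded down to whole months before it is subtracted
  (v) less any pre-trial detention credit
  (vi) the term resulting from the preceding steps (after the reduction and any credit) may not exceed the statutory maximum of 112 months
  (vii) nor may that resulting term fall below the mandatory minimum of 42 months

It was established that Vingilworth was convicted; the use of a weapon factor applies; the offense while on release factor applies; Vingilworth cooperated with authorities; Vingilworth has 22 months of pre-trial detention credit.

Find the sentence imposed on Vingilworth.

Use of a weapon enhancement: +11 months
Offense while on release enhancement: +31 months
Adjusted term: 95 months + 11 months + 31 months = 137 months
Cooperation with authorities reduction: 30% of 137 months = 41 months (rounded down)
After reduction: 137 − 41 = 96 months
Less pre-trial detention credit: 96 months − 22 months = 74 months
Cap at 112 months: 74 months is within the cap, no reduction.
Minimum 42 months: 74 months meets the minimum, no increase.

74 months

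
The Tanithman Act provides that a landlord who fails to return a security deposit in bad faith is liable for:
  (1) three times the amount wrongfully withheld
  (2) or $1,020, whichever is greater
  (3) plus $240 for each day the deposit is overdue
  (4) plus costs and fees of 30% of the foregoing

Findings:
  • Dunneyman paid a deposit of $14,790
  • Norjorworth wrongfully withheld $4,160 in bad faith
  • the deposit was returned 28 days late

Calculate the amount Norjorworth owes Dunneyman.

$24,960

Trebled: 3 × $4,160 = $12,480
Minimum $1,020: $12,480 meets the minimum, no increase.
Late-return penalty: 28 × $240 = $6,720
Damages plus late penalty: $12,480 + $6,720 = $19,200
Costs and fees: 30% of $19,200 = $5,760
Total recovery: $19,200 + $5,760 = $24,960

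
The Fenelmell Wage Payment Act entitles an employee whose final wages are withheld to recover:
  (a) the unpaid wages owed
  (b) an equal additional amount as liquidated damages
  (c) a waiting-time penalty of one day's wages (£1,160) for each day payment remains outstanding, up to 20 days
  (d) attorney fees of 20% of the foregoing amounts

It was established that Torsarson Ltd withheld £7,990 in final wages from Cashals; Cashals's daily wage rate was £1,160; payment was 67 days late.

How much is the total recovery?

Liquidated damages (equal amount): £7,990
Penalty days: min(67, 20) = 20
Waiting-time penalty: 20 × £1,160 = £23,200
Subtotal: £7,990 + £7,990 + £23,200 = £39,180
Attorney fees: 20% of £39,180 = £7,836
Total award: £39,180 + £7,836 = £47,016

£47,016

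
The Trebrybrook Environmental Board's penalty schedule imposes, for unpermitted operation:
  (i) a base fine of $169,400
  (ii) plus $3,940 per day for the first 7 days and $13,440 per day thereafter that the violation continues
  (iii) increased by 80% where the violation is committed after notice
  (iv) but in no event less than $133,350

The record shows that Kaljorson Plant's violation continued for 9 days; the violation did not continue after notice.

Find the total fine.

First 7 days: 7 × $3,940 = $27,580
Remaining days: (9 − 7) × $13,440 = $26,880
Per-day component: $27,580 + $26,880 = $54,460
Base plus per-day: $169,400 + $54,460 = $223,860
The violation did not continue after notice: no 80% increase.
Minimum $133,350: $223,860 meets the minimum, no increase.

Civil penalty: $223,860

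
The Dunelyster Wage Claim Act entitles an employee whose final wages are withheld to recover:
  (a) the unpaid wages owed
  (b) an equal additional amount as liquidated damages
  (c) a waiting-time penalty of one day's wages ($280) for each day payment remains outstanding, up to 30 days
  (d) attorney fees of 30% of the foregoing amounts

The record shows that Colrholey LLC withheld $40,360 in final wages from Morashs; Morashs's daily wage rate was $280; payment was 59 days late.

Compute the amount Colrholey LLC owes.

$115,856

Liquidated damages (equal amount): $40,360
Penalty days: min(59, 30) = 30
Waiting-time penalty: 30 × $280 = $8,400
Subtotal: $40,360 + $40,360 + $8,400 = $89,120
Attorney fees: 30% of $89,120 = $26,736
Total award: $89,120 + $26,736 = $115,856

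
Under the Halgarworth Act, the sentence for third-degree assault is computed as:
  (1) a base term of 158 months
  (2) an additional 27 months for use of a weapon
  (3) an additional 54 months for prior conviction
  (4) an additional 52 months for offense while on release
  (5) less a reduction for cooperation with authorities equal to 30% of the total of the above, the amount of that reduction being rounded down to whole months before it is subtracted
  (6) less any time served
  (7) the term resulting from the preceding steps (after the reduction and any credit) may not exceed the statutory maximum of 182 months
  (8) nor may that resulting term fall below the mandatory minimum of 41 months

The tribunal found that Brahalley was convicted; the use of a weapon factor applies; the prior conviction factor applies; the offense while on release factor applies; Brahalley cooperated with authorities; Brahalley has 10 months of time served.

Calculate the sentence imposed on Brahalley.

182 months

Use of a weapon enhancement: +27 months
Prior conviction enhancement: +54 months
Offense while on release enhancement: +52 months
Adjusted term: 158 months + 27 months + 54 months + 52 months = 291 months
Cooperation with authorities reduction: 30% of 291 months = 87 months (rounded down)
After reduction: 291 − 87 = 204 months
Less time served: 204 months − 10 months = 194 months
Cap at 182 months: 194 months exceeds the cap → 182 months
Minimum 41 months: 182 months meets the minimum, no increase.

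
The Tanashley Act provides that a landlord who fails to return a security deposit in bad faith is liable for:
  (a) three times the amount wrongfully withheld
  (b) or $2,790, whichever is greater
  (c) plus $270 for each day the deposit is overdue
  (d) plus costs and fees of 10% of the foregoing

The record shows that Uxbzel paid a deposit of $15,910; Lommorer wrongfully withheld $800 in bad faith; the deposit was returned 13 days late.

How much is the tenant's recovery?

$6,930

Trebled: 3 × $800 = $2,400
Minimum $2,790: $2,400 is below the minimum → $2,790
Late-return penalty: 13 × $270 = $3,510
Damages plus late penalty: $2,790 + $3,510 = $6,300
Costs and fees: 10% of $6,300 = $630
Total recovery: $6,300 + $630 = $6,930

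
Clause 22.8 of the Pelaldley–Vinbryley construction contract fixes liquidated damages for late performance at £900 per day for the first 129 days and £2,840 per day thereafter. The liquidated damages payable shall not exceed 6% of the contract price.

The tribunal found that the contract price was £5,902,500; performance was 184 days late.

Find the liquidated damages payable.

First 129 days: 129 × £900 = £116,100
Remaining days: (184 − 129) × £2,840 = £156,200
Accrued per-day damages: £116,100 + £156,200 = £272,300
Cap: 6% of £5,902,500 = £354,150
Cap at £354,150: £272,300 is within the cap, no reduction.

Liquidated damages: £272,300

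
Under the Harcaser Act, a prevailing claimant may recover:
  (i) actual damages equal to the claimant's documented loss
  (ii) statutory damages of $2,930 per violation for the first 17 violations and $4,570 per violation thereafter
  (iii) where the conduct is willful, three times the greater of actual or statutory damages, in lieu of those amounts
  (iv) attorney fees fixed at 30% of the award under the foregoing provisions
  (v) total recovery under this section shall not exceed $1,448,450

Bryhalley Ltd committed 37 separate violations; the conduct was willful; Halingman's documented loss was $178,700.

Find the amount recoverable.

$696,930

First 17 violations: 17 × $2,930 = $49,810
Remaining violations: (37 − 17) × $4,570 = $91,400
Statutory damages: $49,810 + $91,400 = $141,210
Greater of actual damages ($178,700) or statutory damages ($141,210): $178,700
Trebled: 3 × $178,700 = $536,100
Attorney fees: 30% of $536,100 = $160,830
Total before cap: $536,100 + $160,830 = $696,930
Cap at $1,448,450: $696,930 is within the cap, no reduction.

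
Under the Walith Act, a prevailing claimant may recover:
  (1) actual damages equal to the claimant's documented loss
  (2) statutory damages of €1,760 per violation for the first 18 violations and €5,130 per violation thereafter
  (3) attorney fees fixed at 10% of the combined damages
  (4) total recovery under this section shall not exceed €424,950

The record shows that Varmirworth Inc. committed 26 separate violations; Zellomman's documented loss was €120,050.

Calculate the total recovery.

First 18 violations: 18 × €1,760 = €31,680
Remaining violations: (26 − 18) × €5,130 = €41,040
Statutory damages: €31,680 + €41,040 = €72,720
Combined damages: €120,050 + €72,720 = €192,770
Attorney fees: 10% of €192,770 = €19,277
Total before cap: €192,770 + €19,277 = €212,047
Cap at €424,950: €212,047 is within the cap, no reduction.

€212,047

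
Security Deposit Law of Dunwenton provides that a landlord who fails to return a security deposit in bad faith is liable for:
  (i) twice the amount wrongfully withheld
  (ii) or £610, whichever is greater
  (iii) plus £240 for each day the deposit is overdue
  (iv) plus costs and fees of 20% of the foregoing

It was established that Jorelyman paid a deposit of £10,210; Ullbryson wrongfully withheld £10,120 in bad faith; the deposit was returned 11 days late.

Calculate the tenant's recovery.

Doubled: 2 × £10,120 = £20,240
Minimum £610: £20,240 meets the minimum, no increase.
Late-return penalty: 11 × £240 = £2,640
Damages plus late penalty: £20,240 + £2,640 = £22,880
Costs and fees: 20% of £22,880 = £4,576
Total recovery: £22,880 + £4,576 = £27,456

£27,456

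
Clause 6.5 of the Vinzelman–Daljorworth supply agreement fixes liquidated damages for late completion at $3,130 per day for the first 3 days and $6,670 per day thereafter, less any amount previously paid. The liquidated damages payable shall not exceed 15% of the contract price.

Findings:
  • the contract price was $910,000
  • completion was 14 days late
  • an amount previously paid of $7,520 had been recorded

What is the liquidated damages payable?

$75,240

First 3 days: 3 × $3,130 = $9,390
Remaining days: (14 − 3) × $6,670 = $73,370
Accrued per-day damages: $9,390 + $73,370 = $82,760
Less amount previously paid: $82,760 − $7,520 = $75,240
Cap: 15% of $910,000 = $136,500
Cap at $136,500: $75,240 is within the cap, no reduction.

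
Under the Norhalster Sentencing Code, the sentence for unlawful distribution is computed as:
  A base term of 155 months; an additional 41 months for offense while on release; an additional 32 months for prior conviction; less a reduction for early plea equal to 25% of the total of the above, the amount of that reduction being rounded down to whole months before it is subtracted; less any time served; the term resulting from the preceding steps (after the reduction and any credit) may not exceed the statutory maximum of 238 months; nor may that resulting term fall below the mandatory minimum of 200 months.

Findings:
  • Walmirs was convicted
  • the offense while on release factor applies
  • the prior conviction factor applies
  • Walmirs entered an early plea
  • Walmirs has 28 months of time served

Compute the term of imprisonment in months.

Offense while on release enhancement: +41 months
Prior conviction enhancement: +32 months
Adjusted term: 155 months + 41 months + 32 months = 228 months
Early plea reduction: 25% of 228 months = 57 months (rounded down)
After reduction: 228 − 57 = 171 months
Less time served: 171 months − 28 months = 143 months
Cap at 238 months: 143 months is within the cap, no reduction.
Minimum 200 months: 143 months is below the minimum → 200 months

200 months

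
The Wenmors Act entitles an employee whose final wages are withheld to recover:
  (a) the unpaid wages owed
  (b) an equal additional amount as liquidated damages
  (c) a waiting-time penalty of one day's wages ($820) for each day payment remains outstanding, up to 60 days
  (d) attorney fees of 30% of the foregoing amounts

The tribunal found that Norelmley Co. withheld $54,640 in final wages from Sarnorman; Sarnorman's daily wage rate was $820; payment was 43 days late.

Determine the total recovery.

Liquidated damages (equal amount): $54,640
Penalty days: min(43, 60) = 43
Waiting-time penalty: 43 × $820 = $35,260
Subtotal: $54,640 + $54,640 + $35,260 = $144,540
Attorney fees: 30% of $144,540 = $43,362
Total award: $144,540 + $43,362 = $187,902

Total award: $187,902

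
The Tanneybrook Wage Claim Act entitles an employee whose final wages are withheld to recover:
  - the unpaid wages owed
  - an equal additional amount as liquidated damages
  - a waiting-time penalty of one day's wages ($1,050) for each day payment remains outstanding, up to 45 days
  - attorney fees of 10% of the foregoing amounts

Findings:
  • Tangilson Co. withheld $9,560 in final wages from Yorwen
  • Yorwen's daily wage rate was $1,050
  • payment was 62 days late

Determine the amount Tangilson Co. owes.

$73,007

Liquidated damages (equal amount): $9,560
Penalty days: min(62, 45) = 45
Waiting-time penalty: 45 × $1,050 = $47,250
Subtotal: $9,560 + $9,560 + $47,250 = $66,370
Attorney fees: 10% of $66,370 = $6,637
Total award: $66,370 + $6,637 = $73,007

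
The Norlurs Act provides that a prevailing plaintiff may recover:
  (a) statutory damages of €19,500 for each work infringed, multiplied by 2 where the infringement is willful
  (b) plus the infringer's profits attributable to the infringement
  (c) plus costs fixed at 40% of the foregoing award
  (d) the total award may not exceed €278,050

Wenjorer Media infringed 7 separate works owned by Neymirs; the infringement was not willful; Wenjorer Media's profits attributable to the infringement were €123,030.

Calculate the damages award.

Statutory damages: 7 × €19,500 = €136,500
Infringement not willful: no ×2 enhancement.
Combined award: €136,500 + €123,030 = €259,530
Costs: 40% of €259,530 = €103,812
Award plus costs: €259,530 + €103,812 = €363,342
Cap at €278,050: €363,342 exceeds the cap → €278,050

€278,050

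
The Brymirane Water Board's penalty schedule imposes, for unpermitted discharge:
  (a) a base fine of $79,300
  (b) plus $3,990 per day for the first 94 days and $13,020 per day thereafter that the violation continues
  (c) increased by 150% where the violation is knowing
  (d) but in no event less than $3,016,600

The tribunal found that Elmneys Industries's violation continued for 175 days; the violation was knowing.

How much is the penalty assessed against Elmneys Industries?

$3,772,450

First 94 days: 94 × $3,990 = $375,060
Remaining days: (175 − 94) × $13,020 = $1,054,620
Per-day component: $375,060 + $1,054,620 = $1,429,680
Base plus per-day: $79,300 + $1,429,680 = $1,508,980
Enhancement: 150% of $1,508,980 = $2,263,470
Enhanced fine: $1,508,980 + $2,263,470 = $3,772,450
Minimum $3,016,600: $3,772,450 meets the minimum, no increase.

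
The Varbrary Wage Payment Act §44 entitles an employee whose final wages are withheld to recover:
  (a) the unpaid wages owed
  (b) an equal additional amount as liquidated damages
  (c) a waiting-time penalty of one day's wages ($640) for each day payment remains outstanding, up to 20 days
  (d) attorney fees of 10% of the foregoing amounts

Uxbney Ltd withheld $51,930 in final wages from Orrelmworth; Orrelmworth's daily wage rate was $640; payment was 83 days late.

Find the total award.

$128,326

Liquidated damages (equal amount): $51,930
Penalty days: min(83, 20) = 20
Waiting-time penalty: 20 × $640 = $12,800
Subtotal: $51,930 + $51,930 + $12,800 = $116,660
Attorney fees: 10% of $116,660 = $11,666
Total award: $116,660 + $11,666 = $128,326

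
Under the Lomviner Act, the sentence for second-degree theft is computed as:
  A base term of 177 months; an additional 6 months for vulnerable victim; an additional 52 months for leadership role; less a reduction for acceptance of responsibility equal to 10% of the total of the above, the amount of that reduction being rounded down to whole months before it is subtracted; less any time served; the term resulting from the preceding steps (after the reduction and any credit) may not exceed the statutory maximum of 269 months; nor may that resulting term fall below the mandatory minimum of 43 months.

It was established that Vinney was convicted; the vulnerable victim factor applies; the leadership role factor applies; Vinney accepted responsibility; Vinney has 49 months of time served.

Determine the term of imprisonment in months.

Vulnerable victim enhancement: +6 months
Leadership role enhancement: +52 months
Adjusted term: 177 months + 6 months + 52 months = 235 months
Acceptance of responsibility reduction: 10% of 235 months = 23 months (rounded down)
After reduction: 235 − 23 = 212 months
Less time served: 212 months − 49 months = 163 months
Cap at 269 months: 163 months is within the cap, no reduction.
Minimum 43 months: 163 months meets the minimum, no increase.

163 months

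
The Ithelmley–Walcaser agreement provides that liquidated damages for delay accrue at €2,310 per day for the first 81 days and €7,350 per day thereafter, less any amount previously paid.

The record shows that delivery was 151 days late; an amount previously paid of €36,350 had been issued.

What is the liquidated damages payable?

€665,260

First 81 days: 81 × €2,310 = €187,110
Remaining days: (151 − 81) × €7,350 = €514,500
Accrued per-day damages: €187,110 + €514,500 = €701,610
Less amount previously paid: €701,610 − €36,350 = €665,260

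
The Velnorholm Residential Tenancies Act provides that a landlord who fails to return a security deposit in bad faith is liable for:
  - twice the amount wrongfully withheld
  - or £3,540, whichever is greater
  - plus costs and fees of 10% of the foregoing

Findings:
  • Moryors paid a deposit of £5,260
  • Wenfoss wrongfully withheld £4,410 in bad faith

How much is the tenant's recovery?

£9,702

Doubled: 2 × £4,410 = £8,820
Minimum £3,540: £8,820 meets the minimum, no increase.
Costs and fees: 10% of £8,820 = £882
Total recovery: £8,820 + £882 = £9,702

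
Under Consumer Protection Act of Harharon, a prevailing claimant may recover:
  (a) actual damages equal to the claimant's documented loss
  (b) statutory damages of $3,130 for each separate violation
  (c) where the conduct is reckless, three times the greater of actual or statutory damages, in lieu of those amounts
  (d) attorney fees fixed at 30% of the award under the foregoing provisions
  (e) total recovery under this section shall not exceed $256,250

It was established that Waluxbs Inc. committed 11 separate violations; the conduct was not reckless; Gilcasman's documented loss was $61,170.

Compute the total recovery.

Statutory damages: 11 × $3,130 = $34,430
Conduct not reckless: the in-lieu enhancement does not apply.
Actual plus statutory damages: $61,170 + $34,430 = $95,600
Attorney fees: 30% of $95,600 = $28,680
Total before cap: $95,600 + $28,680 = $124,280
Cap at $256,250: $124,280 is within the cap, no reduction.

$124,280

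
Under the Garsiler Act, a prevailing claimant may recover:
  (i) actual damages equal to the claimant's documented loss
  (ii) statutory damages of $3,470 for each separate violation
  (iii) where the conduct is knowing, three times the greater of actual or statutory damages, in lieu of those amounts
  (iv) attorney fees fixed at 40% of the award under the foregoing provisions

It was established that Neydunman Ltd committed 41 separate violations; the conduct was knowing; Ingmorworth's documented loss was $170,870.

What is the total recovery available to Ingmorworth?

Total recovery: $717,654

Statutory damages: 41 × $3,470 = $142,270
Greater of actual damages ($170,870) or statutory damages ($142,270): $170,870
Trebled: 3 × $170,870 = $512,610
Attorney fees: 40% of $512,610 = $205,044
Total recovery: $512,610 + $205,044 = $717,654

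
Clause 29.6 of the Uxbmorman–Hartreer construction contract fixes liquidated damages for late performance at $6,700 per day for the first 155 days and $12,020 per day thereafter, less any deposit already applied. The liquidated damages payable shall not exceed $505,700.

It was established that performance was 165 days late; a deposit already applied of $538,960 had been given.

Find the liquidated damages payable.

$505,700

First 155 days: 155 × $6,700 = $1,038,500
Remaining days: (165 − 155) × $12,020 = $120,200
Accrued per-day damages: $1,038,500 + $120,200 = $1,158,700
Less deposit already applied: $1,158,700 − $538,960 = $619,740
Cap at $505,700: $619,740 exceeds the cap → $505,700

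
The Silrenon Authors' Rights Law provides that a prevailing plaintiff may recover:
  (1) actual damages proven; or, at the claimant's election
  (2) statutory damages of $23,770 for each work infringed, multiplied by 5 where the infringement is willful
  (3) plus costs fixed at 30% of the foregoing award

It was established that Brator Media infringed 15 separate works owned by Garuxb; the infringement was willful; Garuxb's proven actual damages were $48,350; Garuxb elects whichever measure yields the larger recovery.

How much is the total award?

Statutory damages: 15 × $23,770 = $356,550
Multiplied by 5: 5 × $356,550 = $1,782,750
Greater of actual damages ($48,350) or enhanced statutory damages ($1,782,750): $1,782,750
Costs: 30% of $1,782,750 = $534,825
Award plus costs: $1,782,750 + $534,825 = $2,317,575

Award: $2,317,575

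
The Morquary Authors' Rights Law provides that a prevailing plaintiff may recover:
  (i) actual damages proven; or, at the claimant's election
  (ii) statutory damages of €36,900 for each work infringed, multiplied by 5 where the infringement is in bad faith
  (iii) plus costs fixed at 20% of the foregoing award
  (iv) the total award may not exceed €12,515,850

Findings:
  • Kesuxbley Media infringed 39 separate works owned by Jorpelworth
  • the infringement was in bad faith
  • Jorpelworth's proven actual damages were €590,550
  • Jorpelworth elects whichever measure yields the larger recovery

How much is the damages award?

Award: €8,634,600

Statutory damages: 39 × €36,900 = €1,439,100
Multiplied by 5: 5 × €1,439,100 = €7,195,500
Greater of actual damages (€590,550) or enhanced statutory damages (€7,195,500): €7,195,500
Costs: 20% of €7,195,500 = €1,439,100
Award plus costs: €7,195,500 + €1,439,100 = €8,634,600
Cap at €12,515,850: €8,634,600 is within the cap, no reduction.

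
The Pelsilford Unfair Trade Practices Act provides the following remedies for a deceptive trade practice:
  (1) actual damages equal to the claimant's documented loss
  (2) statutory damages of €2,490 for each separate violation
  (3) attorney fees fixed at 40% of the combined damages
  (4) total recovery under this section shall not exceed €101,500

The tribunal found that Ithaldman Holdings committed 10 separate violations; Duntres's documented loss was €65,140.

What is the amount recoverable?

Statutory damages: 10 × €2,490 = €24,900
Combined damages: €65,140 + €24,900 = €90,040
Attorney fees: 40% of €90,040 = €36,016
Total before cap: €90,040 + €36,016 = €126,056
Cap at €101,500: €126,056 exceeds the cap → €101,500

Total recovery: €101,500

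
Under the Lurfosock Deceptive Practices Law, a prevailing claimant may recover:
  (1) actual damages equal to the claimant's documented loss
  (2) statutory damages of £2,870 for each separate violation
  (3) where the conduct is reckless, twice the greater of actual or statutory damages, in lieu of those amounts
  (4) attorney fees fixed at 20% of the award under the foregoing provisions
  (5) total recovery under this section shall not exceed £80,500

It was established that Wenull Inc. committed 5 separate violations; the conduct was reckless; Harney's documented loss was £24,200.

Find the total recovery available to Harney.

Total recovery: £58,080

Statutory damages: 5 × £2,870 = £14,350
Greater of actual damages (£24,200) or statutory damages (£14,350): £24,200
Doubled: 2 × £24,200 = £48,400
Attorney fees: 20% of £48,400 = £9,680
Total before cap: £48,400 + £9,680 = £58,080
Cap at £80,500: £58,080 is within the cap, no reduction.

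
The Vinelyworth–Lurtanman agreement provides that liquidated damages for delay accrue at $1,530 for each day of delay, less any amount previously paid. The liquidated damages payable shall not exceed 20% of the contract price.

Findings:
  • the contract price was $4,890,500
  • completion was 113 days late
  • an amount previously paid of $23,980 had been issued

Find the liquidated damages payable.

Per-day damages: 113 × $1,530 = $172,890
Less amount previously paid: $172,890 − $23,980 = $148,910
Cap: 20% of $4,890,500 = $978,100
Cap at $978,100: $148,910 is within the cap, no reduction.

Liquidated damages: $148,910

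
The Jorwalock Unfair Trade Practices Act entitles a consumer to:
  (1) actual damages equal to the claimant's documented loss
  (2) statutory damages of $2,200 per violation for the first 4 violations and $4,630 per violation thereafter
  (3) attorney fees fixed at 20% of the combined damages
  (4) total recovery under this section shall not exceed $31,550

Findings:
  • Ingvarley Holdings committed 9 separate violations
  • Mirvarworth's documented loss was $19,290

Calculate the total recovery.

$31,550

First 4 violations: 4 × $2,200 = $8,800
Remaining violations: (9 − 4) × $4,630 = $23,150
Statutory damages: $8,800 + $23,150 = $31,950
Combined damages: $19,290 + $31,950 = $51,240
Attorney fees: 20% of $51,240 = $10,248
Total before cap: $51,240 + $10,248 = $61,488
Cap at $31,550: $61,488 exceeds the cap → $31,550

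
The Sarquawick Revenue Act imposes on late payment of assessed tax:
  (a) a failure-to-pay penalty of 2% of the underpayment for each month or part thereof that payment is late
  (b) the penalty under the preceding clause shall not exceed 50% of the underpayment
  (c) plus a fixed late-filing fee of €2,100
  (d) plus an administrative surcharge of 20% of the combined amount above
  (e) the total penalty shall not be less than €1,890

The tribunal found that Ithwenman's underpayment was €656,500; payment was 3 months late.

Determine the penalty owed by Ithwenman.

Accrued rate: 2% × 3 = 6%, capped at 50% → 6%
Failure-to-pay penalty: 6% of €656,500 = €39,390
Penalty before surcharge: €39,390 + €2,100 = €41,490
Administrative surcharge: 20% of €41,490 = €8,298
Total penalty: €41,490 + €8,298 = €49,788
Minimum €1,890: €49,788 meets the minimum, no increase.

€49,788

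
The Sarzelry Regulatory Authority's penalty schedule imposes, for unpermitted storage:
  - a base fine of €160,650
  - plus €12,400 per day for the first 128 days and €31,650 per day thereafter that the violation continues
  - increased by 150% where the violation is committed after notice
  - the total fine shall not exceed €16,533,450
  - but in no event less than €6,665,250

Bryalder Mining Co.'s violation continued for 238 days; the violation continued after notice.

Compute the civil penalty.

€13,073,375

First 128 days: 128 × €12,400 = €1,587,200
Remaining days: (238 − 128) × €31,650 = €3,481,500
Per-day component: €1,587,200 + €3,481,500 = €5,068,700
Base plus per-day: €160,650 + €5,068,700 = €5,229,350
Enhancement: 150% of €5,229,350 = €7,844,025
Enhanced fine: €5,229,350 + €7,844,025 = €13,073,375
Cap at €16,533,450: €13,073,375 is within the cap, no reduction.
Minimum €6,665,250: €13,073,375 meets the minimum, no increase.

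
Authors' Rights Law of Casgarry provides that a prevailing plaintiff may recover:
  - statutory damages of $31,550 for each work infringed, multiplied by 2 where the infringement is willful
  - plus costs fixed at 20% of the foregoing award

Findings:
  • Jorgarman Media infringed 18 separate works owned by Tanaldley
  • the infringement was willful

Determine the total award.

Statutory damages: 18 × $31,550 = $567,900
Doubled: 2 × $567,900 = $1,135,800
Costs: 20% of $1,135,800 = $227,160
Award plus costs: $1,135,800 + $227,160 = $1,362,960

$1,362,960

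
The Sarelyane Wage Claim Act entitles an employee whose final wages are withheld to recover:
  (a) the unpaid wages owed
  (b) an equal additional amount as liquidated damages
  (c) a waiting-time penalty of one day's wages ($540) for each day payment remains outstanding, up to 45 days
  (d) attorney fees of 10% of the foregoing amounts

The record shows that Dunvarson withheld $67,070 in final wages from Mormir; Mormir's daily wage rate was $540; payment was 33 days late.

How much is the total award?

Liquidated damages (equal amount): $67,070
Penalty days: min(33, 45) = 33
Waiting-time penalty: 33 × $540 = $17,820
Subtotal: $67,070 + $67,070 + $17,820 = $151,960
Attorney fees: 10% of $151,960 = $15,196
Total award: $151,960 + $15,196 = $167,156

$167,156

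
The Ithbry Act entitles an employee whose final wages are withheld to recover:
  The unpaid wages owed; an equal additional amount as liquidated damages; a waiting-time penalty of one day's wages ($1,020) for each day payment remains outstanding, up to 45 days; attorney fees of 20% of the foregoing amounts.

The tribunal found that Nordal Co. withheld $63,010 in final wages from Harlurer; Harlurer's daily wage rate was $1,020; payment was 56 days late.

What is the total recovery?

Total award: $206,304

Liquidated damages (equal amount): $63,010
Penalty days: min(56, 45) = 45
Waiting-time penalty: 45 × $1,020 = $45,900
Subtotal: $63,010 + $63,010 + $45,900 = $171,920
Attorney fees: 20% of $171,920 = $34,384
Total award: $171,920 + $34,384 = $206,304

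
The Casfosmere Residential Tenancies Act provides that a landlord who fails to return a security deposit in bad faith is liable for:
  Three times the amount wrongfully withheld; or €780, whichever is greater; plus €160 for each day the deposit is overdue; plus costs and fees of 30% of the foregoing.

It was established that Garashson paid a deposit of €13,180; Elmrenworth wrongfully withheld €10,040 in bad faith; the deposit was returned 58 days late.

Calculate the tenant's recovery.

Trebled: 3 × €10,040 = €30,120
Minimum €780: €30,120 meets the minimum, no increase.
Late-return penalty: 58 × €160 = €9,280
Damages plus late penalty: €30,120 + €9,280 = €39,400
Costs and fees: 30% of €39,400 = €11,820
Total recovery: €39,400 + €11,820 = €51,220

€51,220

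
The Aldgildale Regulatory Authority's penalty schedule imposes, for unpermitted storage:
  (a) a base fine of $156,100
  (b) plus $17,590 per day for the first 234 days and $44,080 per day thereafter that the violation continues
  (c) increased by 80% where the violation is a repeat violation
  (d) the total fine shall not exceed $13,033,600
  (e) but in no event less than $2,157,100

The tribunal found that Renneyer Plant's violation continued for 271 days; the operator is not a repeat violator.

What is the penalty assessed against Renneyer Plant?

$5,903,120

First 234 days: 234 × $17,590 = $4,116,060
Remaining days: (271 − 234) × $44,080 = $1,630,960
Per-day component: $4,116,060 + $1,630,960 = $5,747,020
Base plus per-day: $156,100 + $5,747,020 = $5,903,120
The operator is not a repeat violator: no 80% increase.
Cap at $13,033,600: $5,903,120 is within the cap, no reduction.
Minimum $2,157,100: $5,903,120 meets the minimum, no increase.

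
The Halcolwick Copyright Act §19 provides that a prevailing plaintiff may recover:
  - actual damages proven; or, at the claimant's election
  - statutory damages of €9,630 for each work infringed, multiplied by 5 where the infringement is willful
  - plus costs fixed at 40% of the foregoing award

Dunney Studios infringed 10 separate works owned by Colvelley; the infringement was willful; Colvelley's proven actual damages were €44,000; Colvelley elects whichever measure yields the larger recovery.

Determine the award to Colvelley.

Statutory damages: 10 × €9,630 = €96,300
Multiplied by 5: 5 × €96,300 = €481,500
Greater of actual damages (€44,000) or enhanced statutory damages (€481,500): €481,500
Costs: 40% of €481,500 = €192,600
Award plus costs: €481,500 + €192,600 = €674,100

€674,100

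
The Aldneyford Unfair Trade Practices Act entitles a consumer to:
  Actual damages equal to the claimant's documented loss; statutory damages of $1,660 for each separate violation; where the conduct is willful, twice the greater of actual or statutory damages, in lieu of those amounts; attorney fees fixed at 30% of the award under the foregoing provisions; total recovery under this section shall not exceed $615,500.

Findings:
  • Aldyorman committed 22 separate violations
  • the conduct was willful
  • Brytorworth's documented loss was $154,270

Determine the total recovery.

Total recovery: $401,102

Statutory damages: 22 × $1,660 = $36,520
Greater of actual damages ($154,270) or statutory damages ($36,520): $154,270
Doubled: 2 × $154,270 = $308,540
Attorney fees: 30% of $308,540 = $92,562
Total before cap: $308,540 + $92,562 = $401,102
Cap at $615,500: $401,102 is within the cap, no reduction.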